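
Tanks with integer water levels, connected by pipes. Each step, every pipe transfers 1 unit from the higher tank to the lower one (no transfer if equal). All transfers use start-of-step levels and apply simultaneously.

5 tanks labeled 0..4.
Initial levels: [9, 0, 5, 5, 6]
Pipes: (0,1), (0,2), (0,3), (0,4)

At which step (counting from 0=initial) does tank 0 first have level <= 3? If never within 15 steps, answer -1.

Step 1: flows [0->1,0->2,0->3,0->4] -> levels [5 1 6 6 7]
Step 2: flows [0->1,2->0,3->0,4->0] -> levels [7 2 5 5 6]
Step 3: flows [0->1,0->2,0->3,0->4] -> levels [3 3 6 6 7]
Tank 0 first reaches <=3 at step 3

Answer: 3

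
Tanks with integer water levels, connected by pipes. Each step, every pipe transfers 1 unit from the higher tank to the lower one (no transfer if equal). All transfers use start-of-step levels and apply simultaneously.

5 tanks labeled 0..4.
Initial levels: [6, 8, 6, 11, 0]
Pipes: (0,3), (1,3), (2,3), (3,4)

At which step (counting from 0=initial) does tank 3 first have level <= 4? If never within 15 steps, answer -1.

Step 1: flows [3->0,3->1,3->2,3->4] -> levels [7 9 7 7 1]
Step 2: flows [0=3,1->3,2=3,3->4] -> levels [7 8 7 7 2]
Step 3: flows [0=3,1->3,2=3,3->4] -> levels [7 7 7 7 3]
Step 4: flows [0=3,1=3,2=3,3->4] -> levels [7 7 7 6 4]
Step 5: flows [0->3,1->3,2->3,3->4] -> levels [6 6 6 8 5]
Step 6: flows [3->0,3->1,3->2,3->4] -> levels [7 7 7 4 6]
Tank 3 first reaches <=4 at step 6

Answer: 6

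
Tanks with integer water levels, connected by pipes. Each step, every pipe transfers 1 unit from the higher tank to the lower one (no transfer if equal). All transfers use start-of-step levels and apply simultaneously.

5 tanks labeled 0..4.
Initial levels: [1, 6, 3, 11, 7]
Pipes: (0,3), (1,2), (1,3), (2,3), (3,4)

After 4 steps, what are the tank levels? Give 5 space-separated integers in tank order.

Step 1: flows [3->0,1->2,3->1,3->2,3->4] -> levels [2 6 5 7 8]
Step 2: flows [3->0,1->2,3->1,3->2,4->3] -> levels [3 6 7 5 7]
Step 3: flows [3->0,2->1,1->3,2->3,4->3] -> levels [4 6 5 7 6]
Step 4: flows [3->0,1->2,3->1,3->2,3->4] -> levels [5 6 7 3 7]

Answer: 5 6 7 3 7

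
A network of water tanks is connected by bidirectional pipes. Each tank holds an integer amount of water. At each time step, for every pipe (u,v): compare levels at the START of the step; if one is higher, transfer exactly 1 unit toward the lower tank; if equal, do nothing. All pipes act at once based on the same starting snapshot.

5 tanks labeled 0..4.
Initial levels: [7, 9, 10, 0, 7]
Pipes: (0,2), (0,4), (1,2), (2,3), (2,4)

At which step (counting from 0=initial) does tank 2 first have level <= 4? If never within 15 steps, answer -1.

Step 1: flows [2->0,0=4,2->1,2->3,2->4] -> levels [8 10 6 1 8]
Step 2: flows [0->2,0=4,1->2,2->3,4->2] -> levels [7 9 8 2 7]
Step 3: flows [2->0,0=4,1->2,2->3,2->4] -> levels [8 8 6 3 8]
Step 4: flows [0->2,0=4,1->2,2->3,4->2] -> levels [7 7 8 4 7]
Step 5: flows [2->0,0=4,2->1,2->3,2->4] -> levels [8 8 4 5 8]
Tank 2 first reaches <=4 at step 5

Answer: 5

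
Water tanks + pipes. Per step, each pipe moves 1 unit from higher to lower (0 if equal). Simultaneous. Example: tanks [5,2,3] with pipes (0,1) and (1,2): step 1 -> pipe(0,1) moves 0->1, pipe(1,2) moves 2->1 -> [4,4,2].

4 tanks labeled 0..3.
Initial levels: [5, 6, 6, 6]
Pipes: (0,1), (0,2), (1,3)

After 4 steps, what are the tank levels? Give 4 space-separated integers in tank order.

Step 1: flows [1->0,2->0,1=3] -> levels [7 5 5 6]
Step 2: flows [0->1,0->2,3->1] -> levels [5 7 6 5]
Step 3: flows [1->0,2->0,1->3] -> levels [7 5 5 6]
  -> period-2 cycle: step 3 state = step 1 state
  -> state at step 4: (4-1) mod 2 = 1, same as step 2 -> [5 7 6 5]

Answer: 5 7 6 5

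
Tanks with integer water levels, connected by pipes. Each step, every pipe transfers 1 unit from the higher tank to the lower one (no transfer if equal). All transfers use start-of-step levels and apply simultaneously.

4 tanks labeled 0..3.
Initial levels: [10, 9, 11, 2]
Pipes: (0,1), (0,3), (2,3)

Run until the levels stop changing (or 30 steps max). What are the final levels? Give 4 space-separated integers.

Answer: 8 8 8 8

Derivation:
Step 1: flows [0->1,0->3,2->3] -> levels [8 10 10 4]
Step 2: flows [1->0,0->3,2->3] -> levels [8 9 9 6]
Step 3: flows [1->0,0->3,2->3] -> levels [8 8 8 8]
Step 4: flows [0=1,0=3,2=3] -> levels [8 8 8 8]
  -> stable (no change)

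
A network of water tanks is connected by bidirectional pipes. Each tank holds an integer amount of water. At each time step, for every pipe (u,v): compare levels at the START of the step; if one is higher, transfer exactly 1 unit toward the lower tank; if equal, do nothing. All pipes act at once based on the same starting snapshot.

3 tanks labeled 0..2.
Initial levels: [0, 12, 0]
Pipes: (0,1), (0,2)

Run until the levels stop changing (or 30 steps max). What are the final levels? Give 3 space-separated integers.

Step 1: flows [1->0,0=2] -> levels [1 11 0]
Step 2: flows [1->0,0->2] -> levels [1 10 1]
Step 3: flows [1->0,0=2] -> levels [2 9 1]
Step 4: flows [1->0,0->2] -> levels [2 8 2]
Step 5: flows [1->0,0=2] -> levels [3 7 2]
Step 6: flows [1->0,0->2] -> levels [3 6 3]
Step 7: flows [1->0,0=2] -> levels [4 5 3]
Step 8: flows [1->0,0->2] -> levels [4 4 4]
Step 9: flows [0=1,0=2] -> levels [4 4 4]
  -> stable (no change)

Answer: 4 4 4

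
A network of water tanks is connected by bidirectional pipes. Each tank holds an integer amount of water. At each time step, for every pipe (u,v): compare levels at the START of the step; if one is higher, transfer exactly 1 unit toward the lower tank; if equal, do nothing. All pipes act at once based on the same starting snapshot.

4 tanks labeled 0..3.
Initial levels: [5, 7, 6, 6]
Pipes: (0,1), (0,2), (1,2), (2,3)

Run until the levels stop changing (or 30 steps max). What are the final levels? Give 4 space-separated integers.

Answer: 5 7 6 6

Derivation:
Step 1: flows [1->0,2->0,1->2,2=3] -> levels [7 5 6 6]
Step 2: flows [0->1,0->2,2->1,2=3] -> levels [5 7 6 6]
  -> period-2 cycle: step 2 state = step 0 state; never stabilizes
  -> state at step 30: (30-0) mod 2 = 0, same as step 0 -> [5 7 6 6]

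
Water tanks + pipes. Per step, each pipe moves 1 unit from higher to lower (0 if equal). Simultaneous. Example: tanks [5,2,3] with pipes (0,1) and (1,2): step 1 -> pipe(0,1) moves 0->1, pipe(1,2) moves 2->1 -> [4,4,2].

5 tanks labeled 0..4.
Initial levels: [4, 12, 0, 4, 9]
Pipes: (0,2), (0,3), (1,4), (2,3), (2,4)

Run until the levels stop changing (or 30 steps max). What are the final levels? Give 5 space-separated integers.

Answer: 6 6 4 6 7

Derivation:
Step 1: flows [0->2,0=3,1->4,3->2,4->2] -> levels [3 11 3 3 9]
Step 2: flows [0=2,0=3,1->4,2=3,4->2] -> levels [3 10 4 3 9]
Step 3: flows [2->0,0=3,1->4,2->3,4->2] -> levels [4 9 3 4 9]
Step 4: flows [0->2,0=3,1=4,3->2,4->2] -> levels [3 9 6 3 8]
Step 5: flows [2->0,0=3,1->4,2->3,4->2] -> levels [4 8 5 4 8]
Step 6: flows [2->0,0=3,1=4,2->3,4->2] -> levels [5 8 4 5 7]
Step 7: flows [0->2,0=3,1->4,3->2,4->2] -> levels [4 7 7 4 7]
Step 8: flows [2->0,0=3,1=4,2->3,2=4] -> levels [5 7 5 5 7]
Step 9: flows [0=2,0=3,1=4,2=3,4->2] -> levels [5 7 6 5 6]
Step 10: flows [2->0,0=3,1->4,2->3,2=4] -> levels [6 6 4 6 7]
Step 11: flows [0->2,0=3,4->1,3->2,4->2] -> levels [5 7 7 5 5]
Step 12: flows [2->0,0=3,1->4,2->3,2->4] -> levels [6 6 4 6 7]
  -> period-2 cycle: step 12 state = step 10 state; never stabilizes
  -> state at step 30: (30-10) mod 2 = 0, same as step 10 -> [6 6 4 6 7]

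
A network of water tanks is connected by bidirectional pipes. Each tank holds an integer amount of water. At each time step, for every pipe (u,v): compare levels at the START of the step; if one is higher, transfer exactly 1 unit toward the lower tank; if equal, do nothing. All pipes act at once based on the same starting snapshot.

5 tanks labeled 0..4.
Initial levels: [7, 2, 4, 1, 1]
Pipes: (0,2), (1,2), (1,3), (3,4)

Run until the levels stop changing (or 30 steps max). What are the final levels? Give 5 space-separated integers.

Step 1: flows [0->2,2->1,1->3,3=4] -> levels [6 2 4 2 1]
Step 2: flows [0->2,2->1,1=3,3->4] -> levels [5 3 4 1 2]
Step 3: flows [0->2,2->1,1->3,4->3] -> levels [4 3 4 3 1]
Step 4: flows [0=2,2->1,1=3,3->4] -> levels [4 4 3 2 2]
Step 5: flows [0->2,1->2,1->3,3=4] -> levels [3 2 5 3 2]
Step 6: flows [2->0,2->1,3->1,3->4] -> levels [4 4 3 1 3]
Step 7: flows [0->2,1->2,1->3,4->3] -> levels [3 2 5 3 2]
  -> period-2 cycle: step 7 state = step 5 state; never stabilizes
  -> state at step 30: (30-5) mod 2 = 1, same as step 6 -> [4 4 3 1 3]

Answer: 4 4 3 1 3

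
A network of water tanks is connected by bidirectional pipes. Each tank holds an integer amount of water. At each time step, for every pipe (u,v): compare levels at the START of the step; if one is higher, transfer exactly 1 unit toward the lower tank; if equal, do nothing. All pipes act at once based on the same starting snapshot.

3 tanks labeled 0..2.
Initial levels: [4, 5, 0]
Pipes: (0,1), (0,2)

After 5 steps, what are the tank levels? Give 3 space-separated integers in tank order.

Step 1: flows [1->0,0->2] -> levels [4 4 1]
Step 2: flows [0=1,0->2] -> levels [3 4 2]
Step 3: flows [1->0,0->2] -> levels [3 3 3]
Step 4: flows [0=1,0=2] -> levels [3 3 3]
  -> stable; steps 5..5 unchanged -> [3 3 3]

Answer: 3 3 3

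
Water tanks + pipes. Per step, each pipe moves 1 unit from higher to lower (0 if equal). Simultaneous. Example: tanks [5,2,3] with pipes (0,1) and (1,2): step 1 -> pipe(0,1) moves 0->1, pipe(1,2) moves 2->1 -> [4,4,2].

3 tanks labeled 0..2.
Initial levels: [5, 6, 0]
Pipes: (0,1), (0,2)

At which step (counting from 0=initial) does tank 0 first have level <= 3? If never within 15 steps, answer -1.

Step 1: flows [1->0,0->2] -> levels [5 5 1]
Step 2: flows [0=1,0->2] -> levels [4 5 2]
Step 3: flows [1->0,0->2] -> levels [4 4 3]
Step 4: flows [0=1,0->2] -> levels [3 4 4]
Tank 0 first reaches <=3 at step 4

Answer: 4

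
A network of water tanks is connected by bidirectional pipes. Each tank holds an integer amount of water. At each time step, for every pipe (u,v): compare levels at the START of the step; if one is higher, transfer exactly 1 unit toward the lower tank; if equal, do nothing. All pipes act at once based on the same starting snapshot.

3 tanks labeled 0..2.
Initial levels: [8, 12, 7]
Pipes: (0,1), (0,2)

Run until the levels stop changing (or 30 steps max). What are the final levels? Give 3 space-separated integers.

Step 1: flows [1->0,0->2] -> levels [8 11 8]
Step 2: flows [1->0,0=2] -> levels [9 10 8]
Step 3: flows [1->0,0->2] -> levels [9 9 9]
Step 4: flows [0=1,0=2] -> levels [9 9 9]
  -> stable (no change)

Answer: 9 9 9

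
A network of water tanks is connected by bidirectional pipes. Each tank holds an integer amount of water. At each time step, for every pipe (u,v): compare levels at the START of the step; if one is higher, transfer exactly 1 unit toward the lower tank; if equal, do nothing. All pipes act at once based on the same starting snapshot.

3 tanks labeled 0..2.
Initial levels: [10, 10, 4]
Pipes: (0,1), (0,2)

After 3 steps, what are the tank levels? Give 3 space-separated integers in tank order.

Answer: 8 9 7

Derivation:
Step 1: flows [0=1,0->2] -> levels [9 10 5]
Step 2: flows [1->0,0->2] -> levels [9 9 6]
Step 3: flows [0=1,0->2] -> levels [8 9 7]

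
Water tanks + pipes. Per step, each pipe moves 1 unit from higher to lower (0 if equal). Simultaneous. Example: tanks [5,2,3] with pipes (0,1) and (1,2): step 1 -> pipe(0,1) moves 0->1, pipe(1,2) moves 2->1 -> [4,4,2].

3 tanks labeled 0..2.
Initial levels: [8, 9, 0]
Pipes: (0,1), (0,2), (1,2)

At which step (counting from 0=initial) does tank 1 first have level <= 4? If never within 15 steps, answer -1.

Step 1: flows [1->0,0->2,1->2] -> levels [8 7 2]
Step 2: flows [0->1,0->2,1->2] -> levels [6 7 4]
Step 3: flows [1->0,0->2,1->2] -> levels [6 5 6]
Step 4: flows [0->1,0=2,2->1] -> levels [5 7 5]
Step 5: flows [1->0,0=2,1->2] -> levels [6 5 6]
  -> period-2 cycle (repeats step 3); tank 1 never drops to <=4
Tank 1 never reaches <=4 within 15 steps

Answer: -1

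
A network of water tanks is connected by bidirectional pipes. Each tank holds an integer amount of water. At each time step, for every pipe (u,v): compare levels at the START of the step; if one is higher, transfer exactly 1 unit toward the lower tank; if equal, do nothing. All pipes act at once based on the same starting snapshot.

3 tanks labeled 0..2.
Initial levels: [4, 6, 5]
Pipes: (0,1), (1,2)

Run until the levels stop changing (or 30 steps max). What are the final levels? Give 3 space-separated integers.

Step 1: flows [1->0,1->2] -> levels [5 4 6]
Step 2: flows [0->1,2->1] -> levels [4 6 5]
  -> period-2 cycle: step 2 state = step 0 state; never stabilizes
  -> state at step 30: (30-0) mod 2 = 0, same as step 0 -> [4 6 5]

Answer: 4 6 5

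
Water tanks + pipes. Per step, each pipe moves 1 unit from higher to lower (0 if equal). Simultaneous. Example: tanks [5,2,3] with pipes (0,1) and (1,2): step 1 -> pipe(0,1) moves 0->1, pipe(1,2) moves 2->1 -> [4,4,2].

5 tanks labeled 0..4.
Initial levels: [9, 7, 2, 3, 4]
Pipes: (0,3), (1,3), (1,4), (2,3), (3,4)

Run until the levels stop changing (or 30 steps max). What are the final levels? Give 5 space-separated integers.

Answer: 6 5 5 3 6

Derivation:
Step 1: flows [0->3,1->3,1->4,3->2,4->3] -> levels [8 5 3 5 4]
Step 2: flows [0->3,1=3,1->4,3->2,3->4] -> levels [7 4 4 4 6]
Step 3: flows [0->3,1=3,4->1,2=3,4->3] -> levels [6 5 4 6 4]
Step 4: flows [0=3,3->1,1->4,3->2,3->4] -> levels [6 5 5 3 6]
Step 5: flows [0->3,1->3,4->1,2->3,4->3] -> levels [5 5 4 7 4]
Step 6: flows [3->0,3->1,1->4,3->2,3->4] -> levels [6 5 5 3 6]
  -> period-2 cycle: step 6 state = step 4 state; never stabilizes
  -> state at step 30: (30-4) mod 2 = 0, same as step 4 -> [6 5 5 3 6]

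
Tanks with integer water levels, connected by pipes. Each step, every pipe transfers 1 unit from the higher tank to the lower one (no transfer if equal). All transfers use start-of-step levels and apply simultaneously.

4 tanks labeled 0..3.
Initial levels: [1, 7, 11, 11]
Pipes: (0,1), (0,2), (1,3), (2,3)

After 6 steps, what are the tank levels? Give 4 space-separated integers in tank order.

Answer: 8 8 7 7

Derivation:
Step 1: flows [1->0,2->0,3->1,2=3] -> levels [3 7 10 10]
Step 2: flows [1->0,2->0,3->1,2=3] -> levels [5 7 9 9]
Step 3: flows [1->0,2->0,3->1,2=3] -> levels [7 7 8 8]
Step 4: flows [0=1,2->0,3->1,2=3] -> levels [8 8 7 7]
Step 5: flows [0=1,0->2,1->3,2=3] -> levels [7 7 8 8]
  -> period-2 cycle: step 5 state = step 3 state
  -> state at step 6: (6-3) mod 2 = 1, same as step 4 -> [8 8 7 7]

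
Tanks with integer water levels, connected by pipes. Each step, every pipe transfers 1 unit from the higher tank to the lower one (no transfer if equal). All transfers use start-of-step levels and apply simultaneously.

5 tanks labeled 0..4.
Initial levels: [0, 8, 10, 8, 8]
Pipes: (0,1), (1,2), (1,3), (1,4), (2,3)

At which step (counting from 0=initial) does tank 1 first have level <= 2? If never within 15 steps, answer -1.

Answer: -1

Derivation:
Step 1: flows [1->0,2->1,1=3,1=4,2->3] -> levels [1 8 8 9 8]
Step 2: flows [1->0,1=2,3->1,1=4,3->2] -> levels [2 8 9 7 8]
Step 3: flows [1->0,2->1,1->3,1=4,2->3] -> levels [3 7 7 9 8]
Step 4: flows [1->0,1=2,3->1,4->1,3->2] -> levels [4 8 8 7 7]
Step 5: flows [1->0,1=2,1->3,1->4,2->3] -> levels [5 5 7 9 8]
Step 6: flows [0=1,2->1,3->1,4->1,3->2] -> levels [5 8 7 7 7]
Step 7: flows [1->0,1->2,1->3,1->4,2=3] -> levels [6 4 8 8 8]
Step 8: flows [0->1,2->1,3->1,4->1,2=3] -> levels [5 8 7 7 7]
  -> period-2 cycle (repeats step 6); tank 1 never drops to <=2
Tank 1 never reaches <=2 within 15 steps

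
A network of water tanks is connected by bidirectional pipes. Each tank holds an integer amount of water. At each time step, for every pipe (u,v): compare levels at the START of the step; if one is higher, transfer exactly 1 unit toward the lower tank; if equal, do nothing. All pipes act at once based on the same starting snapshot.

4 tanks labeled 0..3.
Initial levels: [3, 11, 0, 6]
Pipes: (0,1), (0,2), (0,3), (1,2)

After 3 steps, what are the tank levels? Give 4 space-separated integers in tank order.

Step 1: flows [1->0,0->2,3->0,1->2] -> levels [4 9 2 5]
Step 2: flows [1->0,0->2,3->0,1->2] -> levels [5 7 4 4]
Step 3: flows [1->0,0->2,0->3,1->2] -> levels [4 5 6 5]

Answer: 4 5 6 5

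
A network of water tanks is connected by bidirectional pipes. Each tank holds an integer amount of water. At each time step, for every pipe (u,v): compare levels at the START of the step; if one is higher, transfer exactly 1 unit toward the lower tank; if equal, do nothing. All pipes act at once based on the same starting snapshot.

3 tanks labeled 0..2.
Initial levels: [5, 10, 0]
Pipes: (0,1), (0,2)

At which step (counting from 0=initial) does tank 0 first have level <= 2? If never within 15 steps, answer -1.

Step 1: flows [1->0,0->2] -> levels [5 9 1]
Step 2: flows [1->0,0->2] -> levels [5 8 2]
Step 3: flows [1->0,0->2] -> levels [5 7 3]
Step 4: flows [1->0,0->2] -> levels [5 6 4]
Step 5: flows [1->0,0->2] -> levels [5 5 5]
Step 6: flows [0=1,0=2] -> levels [5 5 5]
  -> stable; tank 0 stays at 5 > 2
Tank 0 never reaches <=2 within 15 steps

Answer: -1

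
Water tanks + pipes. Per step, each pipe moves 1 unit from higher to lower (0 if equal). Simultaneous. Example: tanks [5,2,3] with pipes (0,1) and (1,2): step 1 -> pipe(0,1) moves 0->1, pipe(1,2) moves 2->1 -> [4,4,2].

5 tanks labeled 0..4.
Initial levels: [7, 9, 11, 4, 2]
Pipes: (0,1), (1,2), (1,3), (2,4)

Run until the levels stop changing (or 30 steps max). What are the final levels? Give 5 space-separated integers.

Answer: 7 9 5 6 6

Derivation:
Step 1: flows [1->0,2->1,1->3,2->4] -> levels [8 8 9 5 3]
Step 2: flows [0=1,2->1,1->3,2->4] -> levels [8 8 7 6 4]
Step 3: flows [0=1,1->2,1->3,2->4] -> levels [8 6 7 7 5]
Step 4: flows [0->1,2->1,3->1,2->4] -> levels [7 9 5 6 6]
Step 5: flows [1->0,1->2,1->3,4->2] -> levels [8 6 7 7 5]
  -> period-2 cycle: step 5 state = step 3 state; never stabilizes
  -> state at step 30: (30-3) mod 2 = 1, same as step 4 -> [7 9 5 6 6]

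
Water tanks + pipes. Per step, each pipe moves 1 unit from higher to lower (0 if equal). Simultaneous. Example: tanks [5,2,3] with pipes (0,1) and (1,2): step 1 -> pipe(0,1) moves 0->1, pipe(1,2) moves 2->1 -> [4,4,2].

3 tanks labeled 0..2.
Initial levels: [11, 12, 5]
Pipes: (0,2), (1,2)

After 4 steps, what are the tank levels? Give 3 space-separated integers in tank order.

Answer: 10 10 8

Derivation:
Step 1: flows [0->2,1->2] -> levels [10 11 7]
Step 2: flows [0->2,1->2] -> levels [9 10 9]
Step 3: flows [0=2,1->2] -> levels [9 9 10]
Step 4: flows [2->0,2->1] -> levels [10 10 8]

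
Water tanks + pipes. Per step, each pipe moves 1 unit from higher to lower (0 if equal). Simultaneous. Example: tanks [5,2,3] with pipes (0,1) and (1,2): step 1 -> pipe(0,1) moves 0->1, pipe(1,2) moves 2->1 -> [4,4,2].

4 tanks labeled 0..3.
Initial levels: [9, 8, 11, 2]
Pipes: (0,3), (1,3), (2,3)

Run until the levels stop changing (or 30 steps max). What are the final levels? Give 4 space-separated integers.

Answer: 7 7 7 9

Derivation:
Step 1: flows [0->3,1->3,2->3] -> levels [8 7 10 5]
Step 2: flows [0->3,1->3,2->3] -> levels [7 6 9 8]
Step 3: flows [3->0,3->1,2->3] -> levels [8 7 8 7]
Step 4: flows [0->3,1=3,2->3] -> levels [7 7 7 9]
Step 5: flows [3->0,3->1,3->2] -> levels [8 8 8 6]
Step 6: flows [0->3,1->3,2->3] -> levels [7 7 7 9]
  -> period-2 cycle: step 6 state = step 4 state; never stabilizes
  -> state at step 30: (30-4) mod 2 = 0, same as step 4 -> [7 7 7 9]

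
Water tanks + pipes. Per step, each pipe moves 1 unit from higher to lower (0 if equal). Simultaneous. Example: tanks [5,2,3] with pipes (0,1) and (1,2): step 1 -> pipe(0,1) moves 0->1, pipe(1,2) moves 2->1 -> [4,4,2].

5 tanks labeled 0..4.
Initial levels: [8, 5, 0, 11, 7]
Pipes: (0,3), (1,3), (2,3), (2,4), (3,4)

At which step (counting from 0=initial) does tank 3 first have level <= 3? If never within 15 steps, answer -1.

Step 1: flows [3->0,3->1,3->2,4->2,3->4] -> levels [9 6 2 7 7]
Step 2: flows [0->3,3->1,3->2,4->2,3=4] -> levels [8 7 4 6 6]
Step 3: flows [0->3,1->3,3->2,4->2,3=4] -> levels [7 6 6 7 5]
Step 4: flows [0=3,3->1,3->2,2->4,3->4] -> levels [7 7 6 4 7]
Step 5: flows [0->3,1->3,2->3,4->2,4->3] -> levels [6 6 6 8 5]
Step 6: flows [3->0,3->1,3->2,2->4,3->4] -> levels [7 7 6 4 7]
  -> period-2 cycle (repeats step 4); tank 3 never drops to <=3
Tank 3 never reaches <=3 within 15 steps

Answer: -1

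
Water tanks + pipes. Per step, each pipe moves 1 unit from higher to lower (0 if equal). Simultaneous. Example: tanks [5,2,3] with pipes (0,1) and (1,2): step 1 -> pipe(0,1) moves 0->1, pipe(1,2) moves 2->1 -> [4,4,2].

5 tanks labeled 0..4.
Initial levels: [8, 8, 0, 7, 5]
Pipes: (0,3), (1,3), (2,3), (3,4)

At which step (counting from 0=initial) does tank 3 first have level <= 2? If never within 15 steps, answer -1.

Answer: -1

Derivation:
Step 1: flows [0->3,1->3,3->2,3->4] -> levels [7 7 1 7 6]
Step 2: flows [0=3,1=3,3->2,3->4] -> levels [7 7 2 5 7]
Step 3: flows [0->3,1->3,3->2,4->3] -> levels [6 6 3 7 6]
Step 4: flows [3->0,3->1,3->2,3->4] -> levels [7 7 4 3 7]
Step 5: flows [0->3,1->3,2->3,4->3] -> levels [6 6 3 7 6]
  -> period-2 cycle (repeats step 3); tank 3 never drops to <=2
Tank 3 never reaches <=2 within 15 steps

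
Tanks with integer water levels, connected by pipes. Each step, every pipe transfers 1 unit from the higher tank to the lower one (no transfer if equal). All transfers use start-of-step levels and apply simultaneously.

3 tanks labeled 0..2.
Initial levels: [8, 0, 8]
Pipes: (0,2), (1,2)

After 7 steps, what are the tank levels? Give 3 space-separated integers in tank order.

Answer: 6 6 4

Derivation:
Step 1: flows [0=2,2->1] -> levels [8 1 7]
Step 2: flows [0->2,2->1] -> levels [7 2 7]
Step 3: flows [0=2,2->1] -> levels [7 3 6]
Step 4: flows [0->2,2->1] -> levels [6 4 6]
Step 5: flows [0=2,2->1] -> levels [6 5 5]
Step 6: flows [0->2,1=2] -> levels [5 5 6]
Step 7: flows [2->0,2->1] -> levels [6 6 4]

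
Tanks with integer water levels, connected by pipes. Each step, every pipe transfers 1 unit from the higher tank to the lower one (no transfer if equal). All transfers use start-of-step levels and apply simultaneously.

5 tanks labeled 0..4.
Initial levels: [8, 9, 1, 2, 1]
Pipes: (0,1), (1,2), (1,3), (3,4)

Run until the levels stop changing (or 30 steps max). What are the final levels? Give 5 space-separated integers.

Step 1: flows [1->0,1->2,1->3,3->4] -> levels [9 6 2 2 2]
Step 2: flows [0->1,1->2,1->3,3=4] -> levels [8 5 3 3 2]
Step 3: flows [0->1,1->2,1->3,3->4] -> levels [7 4 4 3 3]
Step 4: flows [0->1,1=2,1->3,3=4] -> levels [6 4 4 4 3]
Step 5: flows [0->1,1=2,1=3,3->4] -> levels [5 5 4 3 4]
Step 6: flows [0=1,1->2,1->3,4->3] -> levels [5 3 5 5 3]
Step 7: flows [0->1,2->1,3->1,3->4] -> levels [4 6 4 3 4]
Step 8: flows [1->0,1->2,1->3,4->3] -> levels [5 3 5 5 3]
  -> period-2 cycle: step 8 state = step 6 state; never stabilizes
  -> state at step 30: (30-6) mod 2 = 0, same as step 6 -> [5 3 5 5 3]

Answer: 5 3 5 5 3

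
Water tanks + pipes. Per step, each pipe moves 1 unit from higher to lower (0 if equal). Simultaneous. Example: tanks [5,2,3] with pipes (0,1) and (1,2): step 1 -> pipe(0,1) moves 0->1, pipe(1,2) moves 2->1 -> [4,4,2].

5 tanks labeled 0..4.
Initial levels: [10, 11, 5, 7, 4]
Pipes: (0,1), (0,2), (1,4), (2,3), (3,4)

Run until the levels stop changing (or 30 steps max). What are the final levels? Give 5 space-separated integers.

Step 1: flows [1->0,0->2,1->4,3->2,3->4] -> levels [10 9 7 5 6]
Step 2: flows [0->1,0->2,1->4,2->3,4->3] -> levels [8 9 7 7 6]
Step 3: flows [1->0,0->2,1->4,2=3,3->4] -> levels [8 7 8 6 8]
Step 4: flows [0->1,0=2,4->1,2->3,4->3] -> levels [7 9 7 8 6]
Step 5: flows [1->0,0=2,1->4,3->2,3->4] -> levels [8 7 8 6 8]
  -> period-2 cycle: step 5 state = step 3 state; never stabilizes
  -> state at step 30: (30-3) mod 2 = 1, same as step 4 -> [7 9 7 8 6]

Answer: 7 9 7 8 6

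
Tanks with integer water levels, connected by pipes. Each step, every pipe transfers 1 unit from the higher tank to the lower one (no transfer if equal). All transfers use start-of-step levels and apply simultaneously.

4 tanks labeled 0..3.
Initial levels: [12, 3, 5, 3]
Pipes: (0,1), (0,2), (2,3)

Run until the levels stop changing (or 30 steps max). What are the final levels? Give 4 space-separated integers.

Step 1: flows [0->1,0->2,2->3] -> levels [10 4 5 4]
Step 2: flows [0->1,0->2,2->3] -> levels [8 5 5 5]
Step 3: flows [0->1,0->2,2=3] -> levels [6 6 6 5]
Step 4: flows [0=1,0=2,2->3] -> levels [6 6 5 6]
Step 5: flows [0=1,0->2,3->2] -> levels [5 6 7 5]
Step 6: flows [1->0,2->0,2->3] -> levels [7 5 5 6]
Step 7: flows [0->1,0->2,3->2] -> levels [5 6 7 5]
  -> period-2 cycle: step 7 state = step 5 state; never stabilizes
  -> state at step 30: (30-5) mod 2 = 1, same as step 6 -> [7 5 5 6]

Answer: 7 5 5 6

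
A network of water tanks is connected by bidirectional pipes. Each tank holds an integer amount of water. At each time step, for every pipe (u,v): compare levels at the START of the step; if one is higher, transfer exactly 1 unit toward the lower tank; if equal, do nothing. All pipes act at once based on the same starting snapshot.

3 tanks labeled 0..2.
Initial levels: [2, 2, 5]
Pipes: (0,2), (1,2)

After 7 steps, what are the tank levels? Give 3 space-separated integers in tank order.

Answer: 3 3 3

Derivation:
Step 1: flows [2->0,2->1] -> levels [3 3 3]
Step 2: flows [0=2,1=2] -> levels [3 3 3]
  -> stable; steps 3..7 unchanged -> [3 3 3]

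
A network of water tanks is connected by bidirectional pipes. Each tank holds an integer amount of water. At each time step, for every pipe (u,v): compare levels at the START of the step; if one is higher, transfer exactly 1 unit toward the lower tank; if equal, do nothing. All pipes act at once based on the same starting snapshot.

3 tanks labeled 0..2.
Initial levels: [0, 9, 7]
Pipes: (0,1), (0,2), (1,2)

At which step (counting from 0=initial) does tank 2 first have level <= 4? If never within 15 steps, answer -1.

Step 1: flows [1->0,2->0,1->2] -> levels [2 7 7]
Step 2: flows [1->0,2->0,1=2] -> levels [4 6 6]
Step 3: flows [1->0,2->0,1=2] -> levels [6 5 5]
Step 4: flows [0->1,0->2,1=2] -> levels [4 6 6]
  -> period-2 cycle (repeats step 2); tank 2 never drops to <=4
Tank 2 never reaches <=4 within 15 steps

Answer: -1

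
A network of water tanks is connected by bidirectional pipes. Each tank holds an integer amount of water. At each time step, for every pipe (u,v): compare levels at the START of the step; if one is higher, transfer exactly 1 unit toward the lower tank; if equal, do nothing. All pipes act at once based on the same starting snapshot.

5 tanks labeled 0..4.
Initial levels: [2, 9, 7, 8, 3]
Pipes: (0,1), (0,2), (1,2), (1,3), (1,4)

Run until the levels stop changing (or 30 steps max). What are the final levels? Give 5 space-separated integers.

Step 1: flows [1->0,2->0,1->2,1->3,1->4] -> levels [4 5 7 9 4]
Step 2: flows [1->0,2->0,2->1,3->1,1->4] -> levels [6 5 5 8 5]
Step 3: flows [0->1,0->2,1=2,3->1,1=4] -> levels [4 7 6 7 5]
Step 4: flows [1->0,2->0,1->2,1=3,1->4] -> levels [6 4 6 7 6]
Step 5: flows [0->1,0=2,2->1,3->1,4->1] -> levels [5 8 5 6 5]
Step 6: flows [1->0,0=2,1->2,1->3,1->4] -> levels [6 4 6 7 6]
  -> period-2 cycle: step 6 state = step 4 state; never stabilizes
  -> state at step 30: (30-4) mod 2 = 0, same as step 4 -> [6 4 6 7 6]

Answer: 6 4 6 7 6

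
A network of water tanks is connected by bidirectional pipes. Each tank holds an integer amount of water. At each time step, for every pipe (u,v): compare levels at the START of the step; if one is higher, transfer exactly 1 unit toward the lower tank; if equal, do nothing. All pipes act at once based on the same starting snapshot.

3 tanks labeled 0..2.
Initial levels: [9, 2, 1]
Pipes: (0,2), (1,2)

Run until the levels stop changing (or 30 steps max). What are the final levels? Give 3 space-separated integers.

Step 1: flows [0->2,1->2] -> levels [8 1 3]
Step 2: flows [0->2,2->1] -> levels [7 2 3]
Step 3: flows [0->2,2->1] -> levels [6 3 3]
Step 4: flows [0->2,1=2] -> levels [5 3 4]
Step 5: flows [0->2,2->1] -> levels [4 4 4]
Step 6: flows [0=2,1=2] -> levels [4 4 4]
  -> stable (no change)

Answer: 4 4 4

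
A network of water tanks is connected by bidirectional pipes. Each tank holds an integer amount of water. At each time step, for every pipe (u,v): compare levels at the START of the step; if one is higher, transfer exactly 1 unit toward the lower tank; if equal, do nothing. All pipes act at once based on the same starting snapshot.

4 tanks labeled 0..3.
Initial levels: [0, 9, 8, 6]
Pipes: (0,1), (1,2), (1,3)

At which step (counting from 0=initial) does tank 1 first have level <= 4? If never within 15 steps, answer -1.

Answer: 5

Derivation:
Step 1: flows [1->0,1->2,1->3] -> levels [1 6 9 7]
Step 2: flows [1->0,2->1,3->1] -> levels [2 7 8 6]
Step 3: flows [1->0,2->1,1->3] -> levels [3 6 7 7]
Step 4: flows [1->0,2->1,3->1] -> levels [4 7 6 6]
Step 5: flows [1->0,1->2,1->3] -> levels [5 4 7 7]
Tank 1 first reaches <=4 at step 5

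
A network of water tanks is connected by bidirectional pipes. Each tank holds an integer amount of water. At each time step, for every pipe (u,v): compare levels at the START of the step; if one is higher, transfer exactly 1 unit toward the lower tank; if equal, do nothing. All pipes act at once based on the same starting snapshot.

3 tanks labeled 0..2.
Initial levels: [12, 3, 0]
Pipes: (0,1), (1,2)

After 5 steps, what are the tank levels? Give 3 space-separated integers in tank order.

Step 1: flows [0->1,1->2] -> levels [11 3 1]
Step 2: flows [0->1,1->2] -> levels [10 3 2]
Step 3: flows [0->1,1->2] -> levels [9 3 3]
Step 4: flows [0->1,1=2] -> levels [8 4 3]
Step 5: flows [0->1,1->2] -> levels [7 4 4]

Answer: 7 4 4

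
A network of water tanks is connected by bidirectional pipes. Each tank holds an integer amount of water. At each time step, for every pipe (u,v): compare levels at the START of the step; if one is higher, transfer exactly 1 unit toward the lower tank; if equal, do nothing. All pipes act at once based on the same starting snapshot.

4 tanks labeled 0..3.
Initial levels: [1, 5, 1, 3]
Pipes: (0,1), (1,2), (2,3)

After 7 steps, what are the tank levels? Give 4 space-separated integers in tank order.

Answer: 2 3 3 2

Derivation:
Step 1: flows [1->0,1->2,3->2] -> levels [2 3 3 2]
Step 2: flows [1->0,1=2,2->3] -> levels [3 2 2 3]
Step 3: flows [0->1,1=2,3->2] -> levels [2 3 3 2]
  -> period-2 cycle: step 3 state = step 1 state
  -> state at step 7: (7-1) mod 2 = 0, same as step 1 -> [2 3 3 2]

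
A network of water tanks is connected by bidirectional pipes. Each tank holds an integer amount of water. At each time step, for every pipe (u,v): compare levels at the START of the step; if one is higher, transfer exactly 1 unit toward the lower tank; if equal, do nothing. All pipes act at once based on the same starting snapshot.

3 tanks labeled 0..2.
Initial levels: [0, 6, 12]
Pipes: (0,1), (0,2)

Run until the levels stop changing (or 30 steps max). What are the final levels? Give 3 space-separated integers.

Answer: 6 6 6

Derivation:
Step 1: flows [1->0,2->0] -> levels [2 5 11]
Step 2: flows [1->0,2->0] -> levels [4 4 10]
Step 3: flows [0=1,2->0] -> levels [5 4 9]
Step 4: flows [0->1,2->0] -> levels [5 5 8]
Step 5: flows [0=1,2->0] -> levels [6 5 7]
Step 6: flows [0->1,2->0] -> levels [6 6 6]
Step 7: flows [0=1,0=2] -> levels [6 6 6]
  -> stable (no change)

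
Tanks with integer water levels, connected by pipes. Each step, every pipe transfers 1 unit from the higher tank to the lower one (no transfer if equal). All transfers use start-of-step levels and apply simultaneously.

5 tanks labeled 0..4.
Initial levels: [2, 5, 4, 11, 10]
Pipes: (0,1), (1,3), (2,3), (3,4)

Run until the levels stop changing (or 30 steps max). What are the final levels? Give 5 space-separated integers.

Step 1: flows [1->0,3->1,3->2,3->4] -> levels [3 5 5 8 11]
Step 2: flows [1->0,3->1,3->2,4->3] -> levels [4 5 6 7 10]
Step 3: flows [1->0,3->1,3->2,4->3] -> levels [5 5 7 6 9]
Step 4: flows [0=1,3->1,2->3,4->3] -> levels [5 6 6 7 8]
Step 5: flows [1->0,3->1,3->2,4->3] -> levels [6 6 7 6 7]
Step 6: flows [0=1,1=3,2->3,4->3] -> levels [6 6 6 8 6]
Step 7: flows [0=1,3->1,3->2,3->4] -> levels [6 7 7 5 7]
Step 8: flows [1->0,1->3,2->3,4->3] -> levels [7 5 6 8 6]
Step 9: flows [0->1,3->1,3->2,3->4] -> levels [6 7 7 5 7]
  -> period-2 cycle: step 9 state = step 7 state; never stabilizes
  -> state at step 30: (30-7) mod 2 = 1, same as step 8 -> [7 5 6 8 6]

Answer: 7 5 6 8 6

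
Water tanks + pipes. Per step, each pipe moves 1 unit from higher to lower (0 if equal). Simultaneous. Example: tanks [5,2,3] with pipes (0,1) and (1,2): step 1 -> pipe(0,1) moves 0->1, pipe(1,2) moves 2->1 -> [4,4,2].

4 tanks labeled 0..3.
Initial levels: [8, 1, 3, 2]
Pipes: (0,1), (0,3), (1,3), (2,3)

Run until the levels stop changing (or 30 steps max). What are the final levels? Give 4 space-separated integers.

Answer: 4 4 4 2

Derivation:
Step 1: flows [0->1,0->3,3->1,2->3] -> levels [6 3 2 3]
Step 2: flows [0->1,0->3,1=3,3->2] -> levels [4 4 3 3]
Step 3: flows [0=1,0->3,1->3,2=3] -> levels [3 3 3 5]
Step 4: flows [0=1,3->0,3->1,3->2] -> levels [4 4 4 2]
Step 5: flows [0=1,0->3,1->3,2->3] -> levels [3 3 3 5]
  -> period-2 cycle: step 5 state = step 3 state; never stabilizes
  -> state at step 30: (30-3) mod 2 = 1, same as step 4 -> [4 4 4 2]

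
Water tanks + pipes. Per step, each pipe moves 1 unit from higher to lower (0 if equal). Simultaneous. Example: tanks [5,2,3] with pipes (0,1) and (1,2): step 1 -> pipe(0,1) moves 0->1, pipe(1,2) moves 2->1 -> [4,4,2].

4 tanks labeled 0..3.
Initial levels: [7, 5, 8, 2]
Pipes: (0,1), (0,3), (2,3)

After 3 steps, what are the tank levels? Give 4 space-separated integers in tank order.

Step 1: flows [0->1,0->3,2->3] -> levels [5 6 7 4]
Step 2: flows [1->0,0->3,2->3] -> levels [5 5 6 6]
Step 3: flows [0=1,3->0,2=3] -> levels [6 5 6 5]

Answer: 6 5 6 5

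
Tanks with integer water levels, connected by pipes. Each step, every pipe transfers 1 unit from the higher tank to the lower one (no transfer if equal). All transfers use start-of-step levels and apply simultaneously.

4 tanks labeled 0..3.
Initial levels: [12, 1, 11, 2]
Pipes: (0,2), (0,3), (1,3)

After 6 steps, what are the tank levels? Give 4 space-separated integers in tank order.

Answer: 8 4 9 5

Derivation:
Step 1: flows [0->2,0->3,3->1] -> levels [10 2 12 2]
Step 2: flows [2->0,0->3,1=3] -> levels [10 2 11 3]
Step 3: flows [2->0,0->3,3->1] -> levels [10 3 10 3]
Step 4: flows [0=2,0->3,1=3] -> levels [9 3 10 4]
Step 5: flows [2->0,0->3,3->1] -> levels [9 4 9 4]
Step 6: flows [0=2,0->3,1=3] -> levels [8 4 9 5]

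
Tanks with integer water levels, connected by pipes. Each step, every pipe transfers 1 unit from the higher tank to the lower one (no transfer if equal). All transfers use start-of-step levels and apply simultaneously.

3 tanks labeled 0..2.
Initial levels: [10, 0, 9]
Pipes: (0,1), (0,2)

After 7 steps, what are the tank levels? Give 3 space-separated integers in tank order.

Step 1: flows [0->1,0->2] -> levels [8 1 10]
Step 2: flows [0->1,2->0] -> levels [8 2 9]
Step 3: flows [0->1,2->0] -> levels [8 3 8]
Step 4: flows [0->1,0=2] -> levels [7 4 8]
Step 5: flows [0->1,2->0] -> levels [7 5 7]
Step 6: flows [0->1,0=2] -> levels [6 6 7]
Step 7: flows [0=1,2->0] -> levels [7 6 6]

Answer: 7 6 6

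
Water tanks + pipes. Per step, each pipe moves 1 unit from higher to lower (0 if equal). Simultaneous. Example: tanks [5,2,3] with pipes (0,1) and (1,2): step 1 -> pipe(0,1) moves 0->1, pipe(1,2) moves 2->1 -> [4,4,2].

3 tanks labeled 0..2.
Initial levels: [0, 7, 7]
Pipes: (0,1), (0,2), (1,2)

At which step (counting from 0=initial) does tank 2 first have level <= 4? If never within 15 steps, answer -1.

Step 1: flows [1->0,2->0,1=2] -> levels [2 6 6]
Step 2: flows [1->0,2->0,1=2] -> levels [4 5 5]
Step 3: flows [1->0,2->0,1=2] -> levels [6 4 4]
Tank 2 first reaches <=4 at step 3

Answer: 3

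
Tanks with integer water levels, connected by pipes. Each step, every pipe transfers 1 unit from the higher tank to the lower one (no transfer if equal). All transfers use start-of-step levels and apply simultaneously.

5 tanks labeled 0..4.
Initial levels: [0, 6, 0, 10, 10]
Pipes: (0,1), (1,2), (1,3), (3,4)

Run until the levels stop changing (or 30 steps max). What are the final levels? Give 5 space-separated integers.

Answer: 5 4 5 7 5

Derivation:
Step 1: flows [1->0,1->2,3->1,3=4] -> levels [1 5 1 9 10]
Step 2: flows [1->0,1->2,3->1,4->3] -> levels [2 4 2 9 9]
Step 3: flows [1->0,1->2,3->1,3=4] -> levels [3 3 3 8 9]
Step 4: flows [0=1,1=2,3->1,4->3] -> levels [3 4 3 8 8]
Step 5: flows [1->0,1->2,3->1,3=4] -> levels [4 3 4 7 8]
Step 6: flows [0->1,2->1,3->1,4->3] -> levels [3 6 3 7 7]
Step 7: flows [1->0,1->2,3->1,3=4] -> levels [4 5 4 6 7]
Step 8: flows [1->0,1->2,3->1,4->3] -> levels [5 4 5 6 6]
Step 9: flows [0->1,2->1,3->1,3=4] -> levels [4 7 4 5 6]
Step 10: flows [1->0,1->2,1->3,4->3] -> levels [5 4 5 7 5]
Step 11: flows [0->1,2->1,3->1,3->4] -> levels [4 7 4 5 6]
  -> period-2 cycle: step 11 state = step 9 state; never stabilizes
  -> state at step 30: (30-9) mod 2 = 1, same as step 10 -> [5 4 5 7 5]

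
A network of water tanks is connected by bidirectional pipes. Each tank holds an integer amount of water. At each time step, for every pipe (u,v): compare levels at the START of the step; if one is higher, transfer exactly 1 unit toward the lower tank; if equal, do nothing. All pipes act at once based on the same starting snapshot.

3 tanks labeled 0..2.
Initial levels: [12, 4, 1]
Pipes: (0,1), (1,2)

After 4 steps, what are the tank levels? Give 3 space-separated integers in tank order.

Step 1: flows [0->1,1->2] -> levels [11 4 2]
Step 2: flows [0->1,1->2] -> levels [10 4 3]
Step 3: flows [0->1,1->2] -> levels [9 4 4]
Step 4: flows [0->1,1=2] -> levels [8 5 4]

Answer: 8 5 4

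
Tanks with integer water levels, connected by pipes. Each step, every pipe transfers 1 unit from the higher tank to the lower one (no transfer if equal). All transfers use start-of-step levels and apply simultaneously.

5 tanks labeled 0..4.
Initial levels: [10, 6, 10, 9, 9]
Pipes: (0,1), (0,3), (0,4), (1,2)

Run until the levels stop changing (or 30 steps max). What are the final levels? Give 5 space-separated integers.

Step 1: flows [0->1,0->3,0->4,2->1] -> levels [7 8 9 10 10]
Step 2: flows [1->0,3->0,4->0,2->1] -> levels [10 8 8 9 9]
Step 3: flows [0->1,0->3,0->4,1=2] -> levels [7 9 8 10 10]
Step 4: flows [1->0,3->0,4->0,1->2] -> levels [10 7 9 9 9]
Step 5: flows [0->1,0->3,0->4,2->1] -> levels [7 9 8 10 10]
  -> period-2 cycle: step 5 state = step 3 state; never stabilizes
  -> state at step 30: (30-3) mod 2 = 1, same as step 4 -> [10 7 9 9 9]

Answer: 10 7 9 9 9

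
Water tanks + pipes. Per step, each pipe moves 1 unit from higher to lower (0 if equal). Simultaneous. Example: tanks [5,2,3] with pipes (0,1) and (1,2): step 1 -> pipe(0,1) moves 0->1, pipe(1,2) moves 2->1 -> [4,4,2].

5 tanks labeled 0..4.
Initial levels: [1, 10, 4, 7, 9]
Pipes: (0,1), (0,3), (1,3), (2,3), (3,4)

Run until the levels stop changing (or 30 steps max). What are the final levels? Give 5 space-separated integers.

Step 1: flows [1->0,3->0,1->3,3->2,4->3] -> levels [3 8 5 7 8]
Step 2: flows [1->0,3->0,1->3,3->2,4->3] -> levels [5 6 6 7 7]
Step 3: flows [1->0,3->0,3->1,3->2,3=4] -> levels [7 6 7 4 7]
Step 4: flows [0->1,0->3,1->3,2->3,4->3] -> levels [5 6 6 8 6]
Step 5: flows [1->0,3->0,3->1,3->2,3->4] -> levels [7 6 7 4 7]
  -> period-2 cycle: step 5 state = step 3 state; never stabilizes
  -> state at step 30: (30-3) mod 2 = 1, same as step 4 -> [5 6 6 8 6]

Answer: 5 6 6 8 6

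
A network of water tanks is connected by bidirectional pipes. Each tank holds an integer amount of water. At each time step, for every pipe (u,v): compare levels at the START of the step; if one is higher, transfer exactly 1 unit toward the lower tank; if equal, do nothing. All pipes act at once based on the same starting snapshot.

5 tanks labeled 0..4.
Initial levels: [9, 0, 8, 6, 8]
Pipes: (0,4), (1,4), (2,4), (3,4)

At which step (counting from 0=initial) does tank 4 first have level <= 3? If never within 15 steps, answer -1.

Answer: -1

Derivation:
Step 1: flows [0->4,4->1,2=4,4->3] -> levels [8 1 8 7 7]
Step 2: flows [0->4,4->1,2->4,3=4] -> levels [7 2 7 7 8]
Step 3: flows [4->0,4->1,4->2,4->3] -> levels [8 3 8 8 4]
Step 4: flows [0->4,4->1,2->4,3->4] -> levels [7 4 7 7 6]
Step 5: flows [0->4,4->1,2->4,3->4] -> levels [6 5 6 6 8]
Step 6: flows [4->0,4->1,4->2,4->3] -> levels [7 6 7 7 4]
Step 7: flows [0->4,1->4,2->4,3->4] -> levels [6 5 6 6 8]
  -> period-2 cycle (repeats step 5); tank 4 never drops to <=3
Tank 4 never reaches <=3 within 15 steps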